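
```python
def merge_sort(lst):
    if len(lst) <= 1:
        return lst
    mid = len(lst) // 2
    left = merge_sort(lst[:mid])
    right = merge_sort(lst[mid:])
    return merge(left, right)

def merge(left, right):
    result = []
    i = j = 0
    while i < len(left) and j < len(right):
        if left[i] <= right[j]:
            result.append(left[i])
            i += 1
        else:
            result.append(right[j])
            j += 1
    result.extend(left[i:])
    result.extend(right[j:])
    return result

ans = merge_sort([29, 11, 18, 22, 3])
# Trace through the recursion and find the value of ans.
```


merge_sort([29, 11, 18, 22, 3])
Split into [29, 11] and [18, 22, 3]
Left sorted: [11, 29]
Right sorted: [3, 18, 22]
Merge [11, 29] and [3, 18, 22]
= [3, 11, 18, 22, 29]


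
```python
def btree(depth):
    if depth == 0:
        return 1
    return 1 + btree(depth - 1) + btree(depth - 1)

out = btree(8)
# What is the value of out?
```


btree(8)
= 1 + btree(7) + btree(7)
= 1 + 2 * btree(7)
btree(k) = 2^(k+1) - 1
btree(0) = 1
btree(1) = 3
btree(2) = 7
btree(3) = 15
btree(4) = 31
btree(8) = 2^9 - 1 = 511


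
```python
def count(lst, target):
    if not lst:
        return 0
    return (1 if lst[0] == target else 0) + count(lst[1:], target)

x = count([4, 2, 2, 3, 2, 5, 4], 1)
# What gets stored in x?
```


count([4, 2, 2, 3, 2, 5, 4], 1)
lst[0]=4 != 1: 0 + count([2, 2, 3, 2, 5, 4], 1)
lst[0]=2 != 1: 0 + count([2, 3, 2, 5, 4], 1)
lst[0]=2 != 1: 0 + count([3, 2, 5, 4], 1)
lst[0]=3 != 1: 0 + count([2, 5, 4], 1)
lst[0]=2 != 1: 0 + count([5, 4], 1)
lst[0]=5 != 1: 0 + count([4], 1)
lst[0]=4 != 1: 0 + count([], 1)
= 0


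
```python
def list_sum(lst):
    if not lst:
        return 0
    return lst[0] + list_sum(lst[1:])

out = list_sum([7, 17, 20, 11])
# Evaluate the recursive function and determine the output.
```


list_sum([7, 17, 20, 11])
= 7 + list_sum([17, 20, 11])
= 7 + 17 + list_sum([20, 11])
= 7 + 17 + 20 + list_sum([11])
= 7 + 17 + 20 + 11 + list_sum([])
= 7 + 17 + 20 + 11 + 0
= 55


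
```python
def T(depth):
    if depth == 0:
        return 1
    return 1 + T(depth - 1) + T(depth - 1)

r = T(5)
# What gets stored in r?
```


T(5)
= 1 + T(4) + T(4)
= 1 + 2 * T(4)
T(k) = 2^(k+1) - 1
T(0) = 1
T(1) = 3
T(2) = 7
T(3) = 15
T(4) = 31
T(5) = 2^6 - 1 = 63


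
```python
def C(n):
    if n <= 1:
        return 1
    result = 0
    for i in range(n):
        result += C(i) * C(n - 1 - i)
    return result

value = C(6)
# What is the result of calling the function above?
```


C(6)
= sum of C(i) * C(6-1-i) for i in 0..5
First compute sub-values bottom-up:
  C(0) = 1, C(1) = 1
  C(2) = 1*1 + 1*1 = 2
  C(3) = 1*2 + 1*1 + 2*1 = 5
  C(4) = 1*5 + 1*2 + 2*1 + 5*1 = 14
  C(5) = 1*14 + 1*5 + 2*2 + 5*1 + 14*1 = 42
Now C(6):
  C(0)*C(5) = 1*42 = 42
  C(1)*C(4) = 1*14 = 14
  C(2)*C(3) = 2*5 = 10
  C(3)*C(2) = 5*2 = 10
  C(4)*C(1) = 14*1 = 14
  C(5)*C(0) = 42*1 = 42
= 42 + 14 + 10 + 10 + 14 + 42
= 132


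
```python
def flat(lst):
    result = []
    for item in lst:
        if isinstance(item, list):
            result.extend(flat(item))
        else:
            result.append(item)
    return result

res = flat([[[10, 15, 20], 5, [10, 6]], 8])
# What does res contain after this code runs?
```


flat([[[10, 15, 20], 5, [10, 6]], 8])
Processing each element:
  [[10, 15, 20], 5, [10, 6]] is a list -> flat recursively -> [10, 15, 20, 5, 10, 6]
  8 is not a list -> append 8
= [10, 15, 20, 5, 10, 6, 8]


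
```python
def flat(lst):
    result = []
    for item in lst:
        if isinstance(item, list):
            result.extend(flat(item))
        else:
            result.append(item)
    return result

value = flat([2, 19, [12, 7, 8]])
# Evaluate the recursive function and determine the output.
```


flat([2, 19, [12, 7, 8]])
Processing each element:
  2 is not a list -> append 2
  19 is not a list -> append 19
  [12, 7, 8] is a list -> flat recursively -> [12, 7, 8]
= [2, 19, 12, 7, 8]


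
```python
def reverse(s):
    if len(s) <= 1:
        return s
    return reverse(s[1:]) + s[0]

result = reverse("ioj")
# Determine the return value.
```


reverse("ioj")
= reverse("oj") + "i"
= reverse("j") + "o" + "i"
= "j" + "o" + "i"
= "joi"


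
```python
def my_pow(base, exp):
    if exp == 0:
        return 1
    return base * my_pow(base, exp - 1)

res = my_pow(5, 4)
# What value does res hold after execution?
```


my_pow(5, 4)
= 5 * my_pow(5, 3)
= 5 * 5 * my_pow(5, 2)
= 5 * 5 * 5 * my_pow(5, 1)
= 5 * 5 * 5 * 5 * my_pow(5, 0)
= 5 * 5 * 5 * 5 * 1
= 625


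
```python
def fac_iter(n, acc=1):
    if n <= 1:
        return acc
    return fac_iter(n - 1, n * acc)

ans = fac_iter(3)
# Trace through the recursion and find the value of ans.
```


fac_iter(3, 1)
= fac_iter(2, 3 * 1) = fac_iter(2, 3)
= fac_iter(1, 2 * 3) = fac_iter(1, 6)
n <= 1, return acc = 6


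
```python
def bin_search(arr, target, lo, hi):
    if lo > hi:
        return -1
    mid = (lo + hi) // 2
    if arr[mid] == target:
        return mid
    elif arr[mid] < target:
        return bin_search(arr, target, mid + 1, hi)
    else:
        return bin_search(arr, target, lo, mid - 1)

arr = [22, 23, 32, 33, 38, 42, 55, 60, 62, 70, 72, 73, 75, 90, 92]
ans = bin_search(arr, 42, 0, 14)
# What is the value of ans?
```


bin_search(arr, 42, 0, 14)
lo=0, hi=14, mid=7, arr[mid]=60
60 > 42, search left half
lo=0, hi=6, mid=3, arr[mid]=33
33 < 42, search right half
lo=4, hi=6, mid=5, arr[mid]=42
arr[5] == 42, found at index 5
= 5


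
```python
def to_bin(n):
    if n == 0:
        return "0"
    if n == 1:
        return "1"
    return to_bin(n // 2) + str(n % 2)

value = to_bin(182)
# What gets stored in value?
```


to_bin(182)
= to_bin(91) + "0"
= to_bin(45) + "1" + "0"
= to_bin(22) + "1" + "1" + "0"
= to_bin(11) + "0" + "1" + "1" + "0"
= to_bin(5) + "1" + "0" + "1" + "1" + "0"
= to_bin(2) + "1" + "1" + "0" + "1" + "1" + "0"
= to_bin(1) + "0" + "1" + "1" + "0" + "1" + "1" + "0"
= "1" + "0" + "1" + "1" + "0" + "1" + "1" + "0"
= "10110110"


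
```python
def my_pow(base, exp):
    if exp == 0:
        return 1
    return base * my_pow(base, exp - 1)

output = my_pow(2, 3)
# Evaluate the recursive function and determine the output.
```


my_pow(2, 3)
= 2 * my_pow(2, 2)
= 2 * 2 * my_pow(2, 1)
= 2 * 2 * 2 * my_pow(2, 0)
= 2 * 2 * 2 * 1
= 8


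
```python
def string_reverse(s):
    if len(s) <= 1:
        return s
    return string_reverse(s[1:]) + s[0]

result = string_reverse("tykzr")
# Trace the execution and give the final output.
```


string_reverse("tykzr")
= string_reverse("ykzr") + "t"
= string_reverse("kzr") + "y" + "t"
= string_reverse("zr") + "k" + "y" + "t"
= string_reverse("r") + "z" + "k" + "y" + "t"
= "r" + "z" + "k" + "y" + "t"
= "rzkyt"


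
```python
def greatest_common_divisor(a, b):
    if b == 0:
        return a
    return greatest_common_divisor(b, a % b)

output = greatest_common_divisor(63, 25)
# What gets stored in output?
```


greatest_common_divisor(63, 25)
= greatest_common_divisor(25, 63 % 25) = greatest_common_divisor(25, 13)
= greatest_common_divisor(13, 25 % 13) = greatest_common_divisor(13, 12)
= greatest_common_divisor(12, 13 % 12) = greatest_common_divisor(12, 1)
= greatest_common_divisor(1, 12 % 1) = greatest_common_divisor(1, 0)
b == 0, return a = 1


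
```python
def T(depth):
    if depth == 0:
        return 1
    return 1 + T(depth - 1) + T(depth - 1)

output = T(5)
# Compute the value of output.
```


T(5)
= 1 + T(4) + T(4)
= 1 + 2 * T(4)
T(k) = 2^(k+1) - 1
T(0) = 1
T(1) = 3
T(2) = 7
T(3) = 15
T(4) = 31
T(5) = 2^6 - 1 = 63


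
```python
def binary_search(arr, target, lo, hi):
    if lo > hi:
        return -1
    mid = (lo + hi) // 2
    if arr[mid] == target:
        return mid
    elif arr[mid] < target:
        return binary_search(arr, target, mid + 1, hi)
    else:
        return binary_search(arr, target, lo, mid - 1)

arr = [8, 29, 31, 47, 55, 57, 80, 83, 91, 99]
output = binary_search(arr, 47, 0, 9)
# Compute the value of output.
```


binary_search(arr, 47, 0, 9)
lo=0, hi=9, mid=4, arr[mid]=55
55 > 47, search left half
lo=0, hi=3, mid=1, arr[mid]=29
29 < 47, search right half
lo=2, hi=3, mid=2, arr[mid]=31
31 < 47, search right half
lo=3, hi=3, mid=3, arr[mid]=47
arr[3] == 47, found at index 3
= 3


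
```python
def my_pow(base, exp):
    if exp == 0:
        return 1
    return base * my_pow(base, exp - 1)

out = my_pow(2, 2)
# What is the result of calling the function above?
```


my_pow(2, 2)
= 2 * my_pow(2, 1)
= 2 * 2 * my_pow(2, 0)
= 2 * 2 * 1
= 4


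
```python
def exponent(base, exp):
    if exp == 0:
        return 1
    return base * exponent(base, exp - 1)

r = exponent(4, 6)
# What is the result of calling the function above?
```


exponent(4, 6)
= 4 * exponent(4, 5)
= 4 * 4 * exponent(4, 4)
= 4 * 4 * 4 * exponent(4, 3)
= 4 * 4 * 4 * 4 * exponent(4, 2)
= 4 * 4 * 4 * 4 * 4 * exponent(4, 1)
= 4 * 4 * 4 * 4 * 4 * 4 * exponent(4, 0)
= 4 * 4 * 4 * 4 * 4 * 4 * 1
= 4096


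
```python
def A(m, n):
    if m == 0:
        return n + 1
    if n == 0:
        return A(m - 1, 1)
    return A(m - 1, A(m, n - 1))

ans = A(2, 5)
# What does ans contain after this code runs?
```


A(2, 5)
= A(1, A(2, 4))
First compute A(2, 4) = 11
= A(1, 11)
= 13


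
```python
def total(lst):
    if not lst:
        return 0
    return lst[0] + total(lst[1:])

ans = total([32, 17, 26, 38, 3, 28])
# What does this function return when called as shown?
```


total([32, 17, 26, 38, 3, 28])
= 32 + total([17, 26, 38, 3, 28])
= 32 + 17 + total([26, 38, 3, 28])
= 32 + 17 + 26 + total([38, 3, 28])
= 32 + 17 + 26 + 38 + total([3, 28])
= 32 + 17 + 26 + 38 + 3 + total([28])
= 32 + 17 + 26 + 38 + 3 + 28 + total([])
= 32 + 17 + 26 + 38 + 3 + 28 + 0
= 144


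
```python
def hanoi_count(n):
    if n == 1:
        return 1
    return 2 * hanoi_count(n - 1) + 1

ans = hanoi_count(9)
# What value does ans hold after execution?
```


hanoi_count(9)
= 2 * hanoi_count(8) + 1
= 2 * (2 * hanoi_count(7) + 1) + 1
= 2 * (2 * (2 * hanoi_count(6) + 1) + 1) + 1
= 2 * (2 * (2 * (2 * hanoi_count(5) + 1) + 1) + 1) + 1
= 2 * (2 * (2 * (2 * (2 * hanoi_count(4) + 1) + 1) + 1) + 1) + 1
= 2 * (2 * (2 * (2 * (2 * (2 * hanoi_count(3) + 1) + 1) + 1) + 1) + 1) + 1
= 2 * (2 * (2 * (2 * (2 * (2 * (2 * hanoi_count(2) + 1) + 1) + 1) + 1) + 1) + 1) + 1
= 2 * (2 * (2 * (2 * (2 * (2 * (2 * (2 * hanoi_count(1) + 1) + 1) + 1) + 1) + 1) + 1) + 1) + 1
Now compute bottom-up:
hanoi_count(1) = 1
hanoi_count(2) = 2 * 1 + 1 = 3
hanoi_count(3) = 2 * 3 + 1 = 7
hanoi_count(4) = 2 * 7 + 1 = 15
hanoi_count(5) = 2 * 15 + 1 = 31
hanoi_count(6) = 2 * 31 + 1 = 63
hanoi_count(7) = 2 * 63 + 1 = 127
hanoi_count(8) = 2 * 127 + 1 = 255
hanoi_count(9) = 2 * 255 + 1 = 511
= 511


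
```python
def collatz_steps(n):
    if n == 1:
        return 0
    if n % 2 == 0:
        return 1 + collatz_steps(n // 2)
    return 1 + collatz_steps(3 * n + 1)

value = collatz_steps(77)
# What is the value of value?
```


collatz_steps(77)
77 is odd -> 3*77+1 = 232 -> collatz_steps(232)
232 is even -> collatz_steps(116)
116 is even -> collatz_steps(58)
58 is even -> collatz_steps(29)
29 is odd -> 3*29+1 = 88 -> collatz_steps(88)
88 is even -> collatz_steps(44)
44 is even -> collatz_steps(22)
22 is even -> collatz_steps(11)
11 is odd -> 3*11+1 = 34 -> collatz_steps(34)
34 is even -> collatz_steps(17)
17 is odd -> 3*17+1 = 52 -> collatz_steps(52)
52 is even -> collatz_steps(26)
26 is even -> collatz_steps(13)
13 is odd -> 3*13+1 = 40 -> collatz_steps(40)
40 is even -> collatz_steps(20)
20 is even -> collatz_steps(10)
10 is even -> collatz_steps(5)
5 is odd -> 3*5+1 = 16 -> collatz_steps(16)
16 is even -> collatz_steps(8)
8 is even -> collatz_steps(4)
4 is even -> collatz_steps(2)
2 is even -> collatz_steps(1)
Reached 1 after 22 steps
= 22


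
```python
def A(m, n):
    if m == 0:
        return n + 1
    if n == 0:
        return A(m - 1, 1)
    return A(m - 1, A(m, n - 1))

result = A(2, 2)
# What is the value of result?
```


A(2, 2)
= A(1, A(2, 1))
First compute A(2, 1) = 5
= A(1, 5)
= 7


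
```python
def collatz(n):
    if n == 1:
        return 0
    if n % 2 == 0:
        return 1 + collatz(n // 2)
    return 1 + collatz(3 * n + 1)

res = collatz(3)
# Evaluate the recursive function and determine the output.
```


collatz(3)
3 is odd -> 3*3+1 = 10 -> collatz(10)
10 is even -> collatz(5)
5 is odd -> 3*5+1 = 16 -> collatz(16)
16 is even -> collatz(8)
8 is even -> collatz(4)
4 is even -> collatz(2)
2 is even -> collatz(1)
Reached 1 after 7 steps
= 7


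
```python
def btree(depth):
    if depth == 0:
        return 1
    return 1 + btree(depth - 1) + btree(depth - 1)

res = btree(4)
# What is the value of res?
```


btree(4)
= 1 + btree(3) + btree(3)
= 1 + 2 * btree(3)
btree(k) = 2^(k+1) - 1
btree(0) = 1
btree(1) = 3
btree(2) = 7
btree(3) = 15
btree(4) = 31
btree(4) = 2^5 - 1 = 31


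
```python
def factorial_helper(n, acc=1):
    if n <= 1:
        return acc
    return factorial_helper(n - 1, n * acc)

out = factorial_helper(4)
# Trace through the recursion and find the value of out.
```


factorial_helper(4, 1)
= factorial_helper(3, 4 * 1) = factorial_helper(3, 4)
= factorial_helper(2, 3 * 4) = factorial_helper(2, 12)
= factorial_helper(1, 2 * 12) = factorial_helper(1, 24)
n <= 1, return acc = 24


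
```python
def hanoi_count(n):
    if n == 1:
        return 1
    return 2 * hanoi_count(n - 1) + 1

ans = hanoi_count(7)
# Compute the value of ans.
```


hanoi_count(7)
= 2 * hanoi_count(6) + 1
= 2 * (2 * hanoi_count(5) + 1) + 1
= 2 * (2 * (2 * hanoi_count(4) + 1) + 1) + 1
= 2 * (2 * (2 * (2 * hanoi_count(3) + 1) + 1) + 1) + 1
= 2 * (2 * (2 * (2 * (2 * hanoi_count(2) + 1) + 1) + 1) + 1) + 1
= 2 * (2 * (2 * (2 * (2 * (2 * hanoi_count(1) + 1) + 1) + 1) + 1) + 1) + 1
Now compute bottom-up:
hanoi_count(1) = 1
hanoi_count(2) = 2 * 1 + 1 = 3
hanoi_count(3) = 2 * 3 + 1 = 7
hanoi_count(4) = 2 * 7 + 1 = 15
hanoi_count(5) = 2 * 15 + 1 = 31
hanoi_count(6) = 2 * 31 + 1 = 63
hanoi_count(7) = 2 * 63 + 1 = 127
= 127


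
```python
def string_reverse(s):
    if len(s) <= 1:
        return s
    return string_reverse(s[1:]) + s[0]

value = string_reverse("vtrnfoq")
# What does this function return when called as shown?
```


string_reverse("vtrnfoq")
= string_reverse("trnfoq") + "v"
= string_reverse("rnfoq") + "t" + "v"
= string_reverse("nfoq") + "r" + "t" + "v"
= string_reverse("foq") + "n" + "r" + "t" + "v"
= string_reverse("oq") + "f" + "n" + "r" + "t" + "v"
= string_reverse("q") + "o" + "f" + "n" + "r" + "t" + "v"
= "q" + "o" + "f" + "n" + "r" + "t" + "v"
= "qofnrtv"


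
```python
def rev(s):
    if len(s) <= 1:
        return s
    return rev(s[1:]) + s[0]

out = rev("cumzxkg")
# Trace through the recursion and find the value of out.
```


rev("cumzxkg")
= rev("umzxkg") + "c"
= rev("mzxkg") + "u" + "c"
= rev("zxkg") + "m" + "u" + "c"
= rev("xkg") + "z" + "m" + "u" + "c"
= rev("kg") + "x" + "z" + "m" + "u" + "c"
= rev("g") + "k" + "x" + "z" + "m" + "u" + "c"
= "g" + "k" + "x" + "z" + "m" + "u" + "c"
= "gkxzmuc"


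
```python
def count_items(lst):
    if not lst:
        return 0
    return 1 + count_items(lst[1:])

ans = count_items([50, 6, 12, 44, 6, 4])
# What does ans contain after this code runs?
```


count_items([50, 6, 12, 44, 6, 4])
= 1 + count_items([6, 12, 44, 6, 4])
= 1 + 1 + count_items([12, 44, 6, 4])
= 1 + 1 + 1 + count_items([44, 6, 4])
= 1 + 1 + 1 + 1 + count_items([6, 4])
= 1 + 1 + 1 + 1 + 1 + count_items([4])
= 1 + 1 + 1 + 1 + 1 + 1 + count_items([])
= 1 + 1 + 1 + 1 + 1 + 1 + 0
= 6


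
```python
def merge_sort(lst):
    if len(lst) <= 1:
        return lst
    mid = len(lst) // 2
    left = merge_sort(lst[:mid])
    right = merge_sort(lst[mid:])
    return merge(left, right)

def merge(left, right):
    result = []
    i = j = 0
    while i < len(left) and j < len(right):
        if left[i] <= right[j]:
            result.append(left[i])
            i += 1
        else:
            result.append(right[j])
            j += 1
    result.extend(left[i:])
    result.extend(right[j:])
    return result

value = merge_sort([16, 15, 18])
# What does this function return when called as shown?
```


merge_sort([16, 15, 18])
Split into [16] and [15, 18]
Left sorted: [16]
Right sorted: [15, 18]
Merge [16] and [15, 18]
= [15, 16, 18]


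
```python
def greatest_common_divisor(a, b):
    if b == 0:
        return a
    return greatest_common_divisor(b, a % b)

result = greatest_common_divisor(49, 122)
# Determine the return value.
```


greatest_common_divisor(49, 122)
= greatest_common_divisor(122, 49 % 122) = greatest_common_divisor(122, 49)
= greatest_common_divisor(49, 122 % 49) = greatest_common_divisor(49, 24)
= greatest_common_divisor(24, 49 % 24) = greatest_common_divisor(24, 1)
= greatest_common_divisor(1, 24 % 1) = greatest_common_divisor(1, 0)
b == 0, return a = 1


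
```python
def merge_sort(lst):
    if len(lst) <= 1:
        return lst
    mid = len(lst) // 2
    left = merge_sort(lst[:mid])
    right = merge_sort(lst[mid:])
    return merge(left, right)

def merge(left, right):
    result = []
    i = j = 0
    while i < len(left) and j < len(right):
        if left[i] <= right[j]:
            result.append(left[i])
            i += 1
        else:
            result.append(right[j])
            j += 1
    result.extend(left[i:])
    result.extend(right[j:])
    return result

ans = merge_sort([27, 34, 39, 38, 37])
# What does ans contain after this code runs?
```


merge_sort([27, 34, 39, 38, 37])
Split into [27, 34] and [39, 38, 37]
Left sorted: [27, 34]
Right sorted: [37, 38, 39]
Merge [27, 34] and [37, 38, 39]
= [27, 34, 37, 38, 39]


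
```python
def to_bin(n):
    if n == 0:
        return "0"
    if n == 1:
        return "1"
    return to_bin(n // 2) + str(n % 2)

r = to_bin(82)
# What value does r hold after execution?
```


to_bin(82)
= to_bin(41) + "0"
= to_bin(20) + "1" + "0"
= to_bin(10) + "0" + "1" + "0"
= to_bin(5) + "0" + "0" + "1" + "0"
= to_bin(2) + "1" + "0" + "0" + "1" + "0"
= to_bin(1) + "0" + "1" + "0" + "0" + "1" + "0"
= "1" + "0" + "1" + "0" + "0" + "1" + "0"
= "1010010"


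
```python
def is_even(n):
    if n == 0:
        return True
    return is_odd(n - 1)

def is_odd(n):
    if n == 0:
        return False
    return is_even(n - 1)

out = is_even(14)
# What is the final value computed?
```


is_even(14)
= is_odd(13)
= is_even(12)
= is_odd(11)
= is_even(10)
= is_odd(9)
= is_even(8)
= is_odd(7)
= is_even(6)
= is_odd(5)
= is_even(4)
= is_odd(3)
= is_even(2)
= is_odd(1)
= is_even(0)
n == 0: return True
= True


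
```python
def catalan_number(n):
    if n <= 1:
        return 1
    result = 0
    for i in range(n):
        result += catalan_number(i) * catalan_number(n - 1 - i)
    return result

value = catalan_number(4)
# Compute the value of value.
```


catalan_number(4)
= sum of catalan_number(i) * catalan_number(4-1-i) for i in 0..3
First compute sub-values bottom-up:
  catalan_number(0) = 1, catalan_number(1) = 1
  catalan_number(2) = 1*1 + 1*1 = 2
  catalan_number(3) = 1*2 + 1*1 + 2*1 = 5
Now catalan_number(4):
  catalan_number(0)*catalan_number(3) = 1*5 = 5
  catalan_number(1)*catalan_number(2) = 1*2 = 2
  catalan_number(2)*catalan_number(1) = 2*1 = 2
  catalan_number(3)*catalan_number(0) = 5*1 = 5
= 5 + 2 + 2 + 5
= 14


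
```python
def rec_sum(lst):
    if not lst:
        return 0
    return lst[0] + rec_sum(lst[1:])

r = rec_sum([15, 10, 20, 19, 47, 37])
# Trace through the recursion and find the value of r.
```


rec_sum([15, 10, 20, 19, 47, 37])
= 15 + rec_sum([10, 20, 19, 47, 37])
= 15 + 10 + rec_sum([20, 19, 47, 37])
= 15 + 10 + 20 + rec_sum([19, 47, 37])
= 15 + 10 + 20 + 19 + rec_sum([47, 37])
= 15 + 10 + 20 + 19 + 47 + rec_sum([37])
= 15 + 10 + 20 + 19 + 47 + 37 + rec_sum([])
= 15 + 10 + 20 + 19 + 47 + 37 + 0
= 148


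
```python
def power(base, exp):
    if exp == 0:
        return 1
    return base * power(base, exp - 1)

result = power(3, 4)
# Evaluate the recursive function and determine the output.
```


power(3, 4)
= 3 * power(3, 3)
= 3 * 3 * power(3, 2)
= 3 * 3 * 3 * power(3, 1)
= 3 * 3 * 3 * 3 * power(3, 0)
= 3 * 3 * 3 * 3 * 1
= 81


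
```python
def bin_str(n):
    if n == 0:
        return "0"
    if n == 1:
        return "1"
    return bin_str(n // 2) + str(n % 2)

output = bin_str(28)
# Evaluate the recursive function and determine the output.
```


bin_str(28)
= bin_str(14) + "0"
= bin_str(7) + "0" + "0"
= bin_str(3) + "1" + "0" + "0"
= bin_str(1) + "1" + "1" + "0" + "0"
= "1" + "1" + "1" + "0" + "0"
= "11100"


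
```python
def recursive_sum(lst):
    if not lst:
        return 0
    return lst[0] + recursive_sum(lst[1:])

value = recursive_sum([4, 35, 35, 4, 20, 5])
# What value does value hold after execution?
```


recursive_sum([4, 35, 35, 4, 20, 5])
= 4 + recursive_sum([35, 35, 4, 20, 5])
= 4 + 35 + recursive_sum([35, 4, 20, 5])
= 4 + 35 + 35 + recursive_sum([4, 20, 5])
= 4 + 35 + 35 + 4 + recursive_sum([20, 5])
= 4 + 35 + 35 + 4 + 20 + recursive_sum([5])
= 4 + 35 + 35 + 4 + 20 + 5 + recursive_sum([])
= 4 + 35 + 35 + 4 + 20 + 5 + 0
= 103


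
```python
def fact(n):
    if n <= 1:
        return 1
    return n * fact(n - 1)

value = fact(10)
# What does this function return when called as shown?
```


fact(10)
= 10 * fact(9)
= 10 * 9 * fact(8)
= 10 * 9 * 8 * fact(7)
= 10 * 9 * 8 * 7 * fact(6)
= 10 * 9 * 8 * 7 * 6 * fact(5)
= 10 * 9 * 8 * 7 * 6 * 5 * fact(4)
= 10 * 9 * 8 * 7 * 6 * 5 * 4 * fact(3)
= 10 * 9 * 8 * 7 * 6 * 5 * 4 * 3 * fact(2)
= 10 * 9 * 8 * 7 * 6 * 5 * 4 * 3 * 2 * fact(1)
= 10 * 9 * 8 * 7 * 6 * 5 * 4 * 3 * 2 * 1
= 3628800


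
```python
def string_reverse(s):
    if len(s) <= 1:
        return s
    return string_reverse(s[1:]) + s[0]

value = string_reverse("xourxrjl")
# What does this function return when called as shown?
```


string_reverse("xourxrjl")
= string_reverse("ourxrjl") + "x"
= string_reverse("urxrjl") + "o" + "x"
= string_reverse("rxrjl") + "u" + "o" + "x"
= string_reverse("xrjl") + "r" + "u" + "o" + "x"
= string_reverse("rjl") + "x" + "r" + "u" + "o" + "x"
= string_reverse("jl") + "r" + "x" + "r" + "u" + "o" + "x"
= string_reverse("l") + "j" + "r" + "x" + "r" + "u" + "o" + "x"
= "l" + "j" + "r" + "x" + "r" + "u" + "o" + "x"
= "ljrxruox"


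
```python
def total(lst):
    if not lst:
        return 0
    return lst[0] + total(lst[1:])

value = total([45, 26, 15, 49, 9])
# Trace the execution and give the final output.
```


total([45, 26, 15, 49, 9])
= 45 + total([26, 15, 49, 9])
= 45 + 26 + total([15, 49, 9])
= 45 + 26 + 15 + total([49, 9])
= 45 + 26 + 15 + 49 + total([9])
= 45 + 26 + 15 + 49 + 9 + total([])
= 45 + 26 + 15 + 49 + 9 + 0
= 144


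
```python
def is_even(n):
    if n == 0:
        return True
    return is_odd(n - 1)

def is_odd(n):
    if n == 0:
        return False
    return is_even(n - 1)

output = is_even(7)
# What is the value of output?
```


is_even(7)
= is_odd(6)
= is_even(5)
= is_odd(4)
= is_even(3)
= is_odd(2)
= is_even(1)
= is_odd(0)
n == 0: return False
= False


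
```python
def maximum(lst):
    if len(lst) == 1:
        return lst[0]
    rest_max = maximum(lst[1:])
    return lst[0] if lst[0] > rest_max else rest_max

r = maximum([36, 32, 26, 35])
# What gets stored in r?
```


maximum([36, 32, 26, 35])
= compare 36 with maximum([32, 26, 35])
= compare 32 with maximum([26, 35])
= compare 26 with maximum([35])
Base: maximum([35]) = 35
compare 26 with 35: max = 35
compare 32 with 35: max = 35
compare 36 with 35: max = 36
= 36


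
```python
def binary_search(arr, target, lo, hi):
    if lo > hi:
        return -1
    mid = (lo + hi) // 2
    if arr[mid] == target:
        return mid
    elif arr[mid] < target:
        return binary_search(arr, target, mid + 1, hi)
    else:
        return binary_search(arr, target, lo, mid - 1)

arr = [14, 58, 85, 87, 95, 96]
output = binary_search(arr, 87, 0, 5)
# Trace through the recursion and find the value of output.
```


binary_search(arr, 87, 0, 5)
lo=0, hi=5, mid=2, arr[mid]=85
85 < 87, search right half
lo=3, hi=5, mid=4, arr[mid]=95
95 > 87, search left half
lo=3, hi=3, mid=3, arr[mid]=87
arr[3] == 87, found at index 3
= 3


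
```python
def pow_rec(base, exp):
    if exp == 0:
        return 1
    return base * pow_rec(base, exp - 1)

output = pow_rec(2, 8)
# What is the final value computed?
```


pow_rec(2, 8)
= 2 * pow_rec(2, 7)
= 2 * 2 * pow_rec(2, 6)
= 2 * 2 * 2 * pow_rec(2, 5)
= 2 * 2 * 2 * 2 * pow_rec(2, 4)
= 2 * 2 * 2 * 2 * 2 * pow_rec(2, 3)
= 2 * 2 * 2 * 2 * 2 * 2 * pow_rec(2, 2)
= 2 * 2 * 2 * 2 * 2 * 2 * 2 * pow_rec(2, 1)
= 2 * 2 * 2 * 2 * 2 * 2 * 2 * 2 * pow_rec(2, 0)
= 2 * 2 * 2 * 2 * 2 * 2 * 2 * 2 * 1
= 256


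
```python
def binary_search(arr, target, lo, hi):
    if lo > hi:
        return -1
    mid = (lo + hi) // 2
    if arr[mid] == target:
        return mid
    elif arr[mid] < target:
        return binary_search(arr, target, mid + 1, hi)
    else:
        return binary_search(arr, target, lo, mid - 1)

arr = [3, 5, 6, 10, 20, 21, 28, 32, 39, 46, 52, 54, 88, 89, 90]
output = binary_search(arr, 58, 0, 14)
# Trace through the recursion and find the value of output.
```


binary_search(arr, 58, 0, 14)
lo=0, hi=14, mid=7, arr[mid]=32
32 < 58, search right half
lo=8, hi=14, mid=11, arr[mid]=54
54 < 58, search right half
lo=12, hi=14, mid=13, arr[mid]=89
89 > 58, search left half
lo=12, hi=12, mid=12, arr[mid]=88
88 > 58, search left half
lo > hi, target not found, return -1
= -1


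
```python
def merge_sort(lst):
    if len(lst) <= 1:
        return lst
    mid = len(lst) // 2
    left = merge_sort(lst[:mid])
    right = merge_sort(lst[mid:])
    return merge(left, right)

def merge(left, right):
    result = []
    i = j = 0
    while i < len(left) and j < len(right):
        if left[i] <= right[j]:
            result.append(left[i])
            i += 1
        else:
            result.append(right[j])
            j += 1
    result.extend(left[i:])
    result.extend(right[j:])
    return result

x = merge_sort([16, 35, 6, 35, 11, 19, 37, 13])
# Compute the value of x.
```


merge_sort([16, 35, 6, 35, 11, 19, 37, 13])
Split into [16, 35, 6, 35] and [11, 19, 37, 13]
Left sorted: [6, 16, 35, 35]
Right sorted: [11, 13, 19, 37]
Merge [6, 16, 35, 35] and [11, 13, 19, 37]
= [6, 11, 13, 16, 19, 35, 35, 37]


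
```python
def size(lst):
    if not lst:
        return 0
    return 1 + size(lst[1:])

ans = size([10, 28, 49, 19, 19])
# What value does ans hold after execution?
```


size([10, 28, 49, 19, 19])
= 1 + size([28, 49, 19, 19])
= 1 + 1 + size([49, 19, 19])
= 1 + 1 + 1 + size([19, 19])
= 1 + 1 + 1 + 1 + size([19])
= 1 + 1 + 1 + 1 + 1 + size([])
= 1 + 1 + 1 + 1 + 1 + 0
= 5


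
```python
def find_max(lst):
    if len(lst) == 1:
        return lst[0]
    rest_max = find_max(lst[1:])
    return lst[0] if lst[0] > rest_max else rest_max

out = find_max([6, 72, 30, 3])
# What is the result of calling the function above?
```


find_max([6, 72, 30, 3])
= compare 6 with find_max([72, 30, 3])
= compare 72 with find_max([30, 3])
= compare 30 with find_max([3])
Base: find_max([3]) = 3
compare 30 with 3: max = 30
compare 72 with 30: max = 72
compare 6 with 72: max = 72
= 72


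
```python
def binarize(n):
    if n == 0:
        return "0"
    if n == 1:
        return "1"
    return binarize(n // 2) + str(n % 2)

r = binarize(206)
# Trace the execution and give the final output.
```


binarize(206)
= binarize(103) + "0"
= binarize(51) + "1" + "0"
= binarize(25) + "1" + "1" + "0"
= binarize(12) + "1" + "1" + "1" + "0"
= binarize(6) + "0" + "1" + "1" + "1" + "0"
= binarize(3) + "0" + "0" + "1" + "1" + "1" + "0"
= binarize(1) + "1" + "0" + "0" + "1" + "1" + "1" + "0"
= "1" + "1" + "0" + "0" + "1" + "1" + "1" + "0"
= "11001110"


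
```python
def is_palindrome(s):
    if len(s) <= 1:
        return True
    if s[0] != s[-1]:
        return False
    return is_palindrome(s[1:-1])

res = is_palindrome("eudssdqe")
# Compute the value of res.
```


is_palindrome("eudssdqe")
"eudssdqe": s[0]='e' == s[-1]='e' -> is_palindrome("udssdq")
"udssdq": s[0]='u' != s[-1]='q' -> False
= False


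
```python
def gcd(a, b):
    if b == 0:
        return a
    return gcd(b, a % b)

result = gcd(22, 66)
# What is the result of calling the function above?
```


gcd(22, 66)
= gcd(66, 22 % 66) = gcd(66, 22)
= gcd(22, 66 % 22) = gcd(22, 0)
b == 0, return a = 22


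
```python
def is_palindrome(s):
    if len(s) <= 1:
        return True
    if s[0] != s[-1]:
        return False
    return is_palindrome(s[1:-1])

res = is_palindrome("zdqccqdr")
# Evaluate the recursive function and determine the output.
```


is_palindrome("zdqccqdr")
"zdqccqdr": s[0]='z' != s[-1]='r' -> False
= False


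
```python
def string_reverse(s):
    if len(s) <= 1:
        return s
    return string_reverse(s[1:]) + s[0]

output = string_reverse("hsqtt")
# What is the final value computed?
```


string_reverse("hsqtt")
= string_reverse("sqtt") + "h"
= string_reverse("qtt") + "s" + "h"
= string_reverse("tt") + "q" + "s" + "h"
= string_reverse("t") + "t" + "q" + "s" + "h"
= "t" + "t" + "q" + "s" + "h"
= "ttqsh"


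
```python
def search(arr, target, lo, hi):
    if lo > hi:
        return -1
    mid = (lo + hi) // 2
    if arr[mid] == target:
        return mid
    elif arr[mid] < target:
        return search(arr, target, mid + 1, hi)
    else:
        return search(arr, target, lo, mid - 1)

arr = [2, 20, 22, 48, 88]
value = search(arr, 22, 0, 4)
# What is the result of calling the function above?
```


search(arr, 22, 0, 4)
lo=0, hi=4, mid=2, arr[mid]=22
arr[2] == 22, found at index 2
= 2


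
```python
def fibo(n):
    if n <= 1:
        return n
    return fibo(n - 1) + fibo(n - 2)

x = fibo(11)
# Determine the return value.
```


fibo(11)
= fibo(10) + fibo(9)
= (fibo(9) + fibo(8)) + fibo(9)
Computing bottom-up: fibo(0)=0, fibo(1)=1, fibo(2)=1, fibo(3)=2, fibo(4)=3, fibo(5)=5, fibo(6)=8, fibo(7)=13, fibo(8)=21, fibo(9)=34, fibo(10)=55, fibo(11)=89
= 89


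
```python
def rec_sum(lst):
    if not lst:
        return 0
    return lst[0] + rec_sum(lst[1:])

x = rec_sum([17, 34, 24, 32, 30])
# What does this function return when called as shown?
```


rec_sum([17, 34, 24, 32, 30])
= 17 + rec_sum([34, 24, 32, 30])
= 17 + 34 + rec_sum([24, 32, 30])
= 17 + 34 + 24 + rec_sum([32, 30])
= 17 + 34 + 24 + 32 + rec_sum([30])
= 17 + 34 + 24 + 32 + 30 + rec_sum([])
= 17 + 34 + 24 + 32 + 30 + 0
= 137


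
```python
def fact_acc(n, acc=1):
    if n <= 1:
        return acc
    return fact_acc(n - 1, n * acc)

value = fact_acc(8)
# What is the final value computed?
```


fact_acc(8, 1)
= fact_acc(7, 8 * 1) = fact_acc(7, 8)
= fact_acc(6, 7 * 8) = fact_acc(6, 56)
= fact_acc(5, 6 * 56) = fact_acc(5, 336)
= fact_acc(4, 5 * 336) = fact_acc(4, 1680)
= fact_acc(3, 4 * 1680) = fact_acc(3, 6720)
= fact_acc(2, 3 * 6720) = fact_acc(2, 20160)
= fact_acc(1, 2 * 20160) = fact_acc(1, 40320)
n <= 1, return acc = 40320


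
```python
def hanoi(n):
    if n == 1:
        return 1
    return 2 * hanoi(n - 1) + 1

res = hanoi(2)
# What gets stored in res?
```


hanoi(2)
= 2 * hanoi(1) + 1
Now compute bottom-up:
hanoi(1) = 1
hanoi(2) = 2 * 1 + 1 = 3
= 3


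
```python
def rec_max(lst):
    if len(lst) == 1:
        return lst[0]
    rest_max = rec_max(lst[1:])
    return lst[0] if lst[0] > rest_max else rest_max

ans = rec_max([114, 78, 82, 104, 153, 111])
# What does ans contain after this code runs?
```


rec_max([114, 78, 82, 104, 153, 111])
= compare 114 with rec_max([78, 82, 104, 153, 111])
= compare 78 with rec_max([82, 104, 153, 111])
= compare 82 with rec_max([104, 153, 111])
= compare 104 with rec_max([153, 111])
= compare 153 with rec_max([111])
Base: rec_max([111]) = 111
compare 153 with 111: max = 153
compare 104 with 153: max = 153
compare 82 with 153: max = 153
compare 78 with 153: max = 153
compare 114 with 153: max = 153
= 153


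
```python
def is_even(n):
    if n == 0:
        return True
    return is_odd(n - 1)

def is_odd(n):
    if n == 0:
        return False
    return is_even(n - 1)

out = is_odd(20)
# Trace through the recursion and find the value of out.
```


is_odd(20)
= is_even(19)
= is_odd(18)
= is_even(17)
= is_odd(16)
= is_even(15)
= is_odd(14)
= is_even(13)
= is_odd(12)
= is_even(11)
= is_odd(10)
= is_even(9)
= is_odd(8)
= is_even(7)
= is_odd(6)
= is_even(5)
= is_odd(4)
= is_even(3)
= is_odd(2)
= is_even(1)
= is_odd(0)
n == 0: return False
= False


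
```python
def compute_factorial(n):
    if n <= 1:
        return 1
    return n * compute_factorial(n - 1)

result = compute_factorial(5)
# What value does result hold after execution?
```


compute_factorial(5)
= 5 * compute_factorial(4)
= 5 * 4 * compute_factorial(3)
= 5 * 4 * 3 * compute_factorial(2)
= 5 * 4 * 3 * 2 * compute_factorial(1)
= 5 * 4 * 3 * 2 * 1
= 120


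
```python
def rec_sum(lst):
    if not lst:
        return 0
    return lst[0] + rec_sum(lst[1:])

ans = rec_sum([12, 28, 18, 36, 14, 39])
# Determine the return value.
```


rec_sum([12, 28, 18, 36, 14, 39])
= 12 + rec_sum([28, 18, 36, 14, 39])
= 12 + 28 + rec_sum([18, 36, 14, 39])
= 12 + 28 + 18 + rec_sum([36, 14, 39])
= 12 + 28 + 18 + 36 + rec_sum([14, 39])
= 12 + 28 + 18 + 36 + 14 + rec_sum([39])
= 12 + 28 + 18 + 36 + 14 + 39 + rec_sum([])
= 12 + 28 + 18 + 36 + 14 + 39 + 0
= 147


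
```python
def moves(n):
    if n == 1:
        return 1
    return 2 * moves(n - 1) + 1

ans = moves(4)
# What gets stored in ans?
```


moves(4)
= 2 * moves(3) + 1
= 2 * (2 * moves(2) + 1) + 1
= 2 * (2 * (2 * moves(1) + 1) + 1) + 1
Now compute bottom-up:
moves(1) = 1
moves(2) = 2 * 1 + 1 = 3
moves(3) = 2 * 3 + 1 = 7
moves(4) = 2 * 7 + 1 = 15
= 15


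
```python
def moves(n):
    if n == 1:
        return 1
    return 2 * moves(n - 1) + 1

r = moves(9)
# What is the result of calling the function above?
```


moves(9)
= 2 * moves(8) + 1
= 2 * (2 * moves(7) + 1) + 1
= 2 * (2 * (2 * moves(6) + 1) + 1) + 1
= 2 * (2 * (2 * (2 * moves(5) + 1) + 1) + 1) + 1
= 2 * (2 * (2 * (2 * (2 * moves(4) + 1) + 1) + 1) + 1) + 1
= 2 * (2 * (2 * (2 * (2 * (2 * moves(3) + 1) + 1) + 1) + 1) + 1) + 1
= 2 * (2 * (2 * (2 * (2 * (2 * (2 * moves(2) + 1) + 1) + 1) + 1) + 1) + 1) + 1
= 2 * (2 * (2 * (2 * (2 * (2 * (2 * (2 * moves(1) + 1) + 1) + 1) + 1) + 1) + 1) + 1) + 1
Now compute bottom-up:
moves(1) = 1
moves(2) = 2 * 1 + 1 = 3
moves(3) = 2 * 3 + 1 = 7
moves(4) = 2 * 7 + 1 = 15
moves(5) = 2 * 15 + 1 = 31
moves(6) = 2 * 31 + 1 = 63
moves(7) = 2 * 63 + 1 = 127
moves(8) = 2 * 127 + 1 = 255
moves(9) = 2 * 255 + 1 = 511
= 511


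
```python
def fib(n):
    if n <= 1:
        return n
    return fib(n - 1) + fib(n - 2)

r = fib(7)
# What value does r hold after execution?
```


fib(7)
= fib(6) + fib(5)
= (fib(5) + fib(4)) + fib(5)
Computing bottom-up: fib(0)=0, fib(1)=1, fib(2)=1, fib(3)=2, fib(4)=3, fib(5)=5, fib(6)=8, fib(7)=13
= 13


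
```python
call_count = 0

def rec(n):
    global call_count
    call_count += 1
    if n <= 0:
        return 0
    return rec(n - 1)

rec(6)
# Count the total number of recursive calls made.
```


rec(6) calls rec(5) calls ... calls rec(0)
Total calls: 6 + 1 (for base case) = 7


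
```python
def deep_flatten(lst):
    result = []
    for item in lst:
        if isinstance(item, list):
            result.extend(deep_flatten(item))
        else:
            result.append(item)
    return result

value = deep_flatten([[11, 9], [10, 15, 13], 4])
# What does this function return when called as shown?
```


deep_flatten([[11, 9], [10, 15, 13], 4])
Processing each element:
  [11, 9] is a list -> deep_flatten recursively -> [11, 9]
  [10, 15, 13] is a list -> deep_flatten recursively -> [10, 15, 13]
  4 is not a list -> append 4
= [11, 9, 10, 15, 13, 4]


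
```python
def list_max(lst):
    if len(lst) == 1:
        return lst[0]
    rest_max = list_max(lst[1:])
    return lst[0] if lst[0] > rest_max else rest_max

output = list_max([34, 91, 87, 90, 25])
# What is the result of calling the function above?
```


list_max([34, 91, 87, 90, 25])
= compare 34 with list_max([91, 87, 90, 25])
= compare 91 with list_max([87, 90, 25])
= compare 87 with list_max([90, 25])
= compare 90 with list_max([25])
Base: list_max([25]) = 25
compare 90 with 25: max = 90
compare 87 with 90: max = 90
compare 91 with 90: max = 91
compare 34 with 91: max = 91
= 91


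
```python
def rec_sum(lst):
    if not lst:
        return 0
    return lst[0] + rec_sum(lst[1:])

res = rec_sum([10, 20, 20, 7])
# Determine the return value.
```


rec_sum([10, 20, 20, 7])
= 10 + rec_sum([20, 20, 7])
= 10 + 20 + rec_sum([20, 7])
= 10 + 20 + 20 + rec_sum([7])
= 10 + 20 + 20 + 7 + rec_sum([])
= 10 + 20 + 20 + 7 + 0
= 57


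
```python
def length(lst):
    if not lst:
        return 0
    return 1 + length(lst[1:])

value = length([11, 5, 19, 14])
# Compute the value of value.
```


length([11, 5, 19, 14])
= 1 + length([5, 19, 14])
= 1 + 1 + length([19, 14])
= 1 + 1 + 1 + length([14])
= 1 + 1 + 1 + 1 + length([])
= 1 + 1 + 1 + 1 + 0
= 4


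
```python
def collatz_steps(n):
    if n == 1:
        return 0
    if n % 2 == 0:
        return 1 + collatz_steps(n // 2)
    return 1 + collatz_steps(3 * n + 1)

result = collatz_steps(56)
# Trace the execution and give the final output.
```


collatz_steps(56)
56 is even -> collatz_steps(28)
28 is even -> collatz_steps(14)
14 is even -> collatz_steps(7)
7 is odd -> 3*7+1 = 22 -> collatz_steps(22)
22 is even -> collatz_steps(11)
11 is odd -> 3*11+1 = 34 -> collatz_steps(34)
34 is even -> collatz_steps(17)
17 is odd -> 3*17+1 = 52 -> collatz_steps(52)
52 is even -> collatz_steps(26)
26 is even -> collatz_steps(13)
13 is odd -> 3*13+1 = 40 -> collatz_steps(40)
40 is even -> collatz_steps(20)
20 is even -> collatz_steps(10)
10 is even -> collatz_steps(5)
5 is odd -> 3*5+1 = 16 -> collatz_steps(16)
16 is even -> collatz_steps(8)
8 is even -> collatz_steps(4)
4 is even -> collatz_steps(2)
2 is even -> collatz_steps(1)
Reached 1 after 19 steps
= 19


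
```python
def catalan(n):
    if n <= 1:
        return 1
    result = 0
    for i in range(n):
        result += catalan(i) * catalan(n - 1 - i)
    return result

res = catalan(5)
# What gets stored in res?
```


catalan(5)
= sum of catalan(i) * catalan(5-1-i) for i in 0..4
First compute sub-values bottom-up:
  catalan(0) = 1, catalan(1) = 1
  catalan(2) = 1*1 + 1*1 = 2
  catalan(3) = 1*2 + 1*1 + 2*1 = 5
  catalan(4) = 1*5 + 1*2 + 2*1 + 5*1 = 14
Now catalan(5):
  catalan(0)*catalan(4) = 1*14 = 14
  catalan(1)*catalan(3) = 1*5 = 5
  catalan(2)*catalan(2) = 2*2 = 4
  catalan(3)*catalan(1) = 5*1 = 5
  catalan(4)*catalan(0) = 14*1 = 14
= 14 + 5 + 4 + 5 + 14
= 42


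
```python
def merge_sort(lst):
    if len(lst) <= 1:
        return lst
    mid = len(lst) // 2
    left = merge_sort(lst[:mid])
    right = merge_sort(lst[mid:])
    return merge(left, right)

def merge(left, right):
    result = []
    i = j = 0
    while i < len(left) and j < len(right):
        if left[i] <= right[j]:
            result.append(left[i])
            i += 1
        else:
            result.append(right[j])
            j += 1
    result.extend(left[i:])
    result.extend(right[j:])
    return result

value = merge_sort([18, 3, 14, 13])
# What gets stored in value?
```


merge_sort([18, 3, 14, 13])
Split into [18, 3] and [14, 13]
Left sorted: [3, 18]
Right sorted: [13, 14]
Merge [3, 18] and [13, 14]
= [3, 13, 14, 18]


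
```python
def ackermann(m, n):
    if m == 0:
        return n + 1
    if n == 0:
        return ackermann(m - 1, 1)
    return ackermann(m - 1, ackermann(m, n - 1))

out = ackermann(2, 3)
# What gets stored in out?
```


ackermann(2, 3)
= ackermann(1, ackermann(2, 2))
First compute ackermann(2, 2) = 7
= ackermann(1, 7)
= 9


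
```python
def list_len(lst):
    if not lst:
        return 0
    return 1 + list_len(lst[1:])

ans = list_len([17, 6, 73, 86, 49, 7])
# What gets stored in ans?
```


list_len([17, 6, 73, 86, 49, 7])
= 1 + list_len([6, 73, 86, 49, 7])
= 1 + 1 + list_len([73, 86, 49, 7])
= 1 + 1 + 1 + list_len([86, 49, 7])
= 1 + 1 + 1 + 1 + list_len([49, 7])
= 1 + 1 + 1 + 1 + 1 + list_len([7])
= 1 + 1 + 1 + 1 + 1 + 1 + list_len([])
= 1 + 1 + 1 + 1 + 1 + 1 + 0
= 6
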